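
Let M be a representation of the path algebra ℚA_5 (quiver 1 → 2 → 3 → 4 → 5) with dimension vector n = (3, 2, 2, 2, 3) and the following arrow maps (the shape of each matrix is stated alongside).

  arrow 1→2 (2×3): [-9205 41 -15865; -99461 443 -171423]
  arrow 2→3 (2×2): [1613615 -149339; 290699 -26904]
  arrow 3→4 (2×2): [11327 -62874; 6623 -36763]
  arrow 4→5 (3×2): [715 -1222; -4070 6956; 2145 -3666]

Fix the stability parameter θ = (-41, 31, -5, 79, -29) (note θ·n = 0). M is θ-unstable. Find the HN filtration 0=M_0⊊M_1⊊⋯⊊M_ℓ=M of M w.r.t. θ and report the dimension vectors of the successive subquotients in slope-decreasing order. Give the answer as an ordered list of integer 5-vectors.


Via rank(M_{q-1}∘⋯∘M_p): M ≅ I[1,1], I[1,4], I[1,5], I[5,5]^2.
μ_θ-semistable layers: μ^(1)=79; μ^(2)=25; μ^(3)=13; μ^(4)=-29; μ^(5)=-41

((0, 0, 0, 1, 0); (0, 0, 0, 1, 1); (0, 2, 2, 0, 0); (0, 0, 0, 0, 2); (3, 0, 0, 0, 0))


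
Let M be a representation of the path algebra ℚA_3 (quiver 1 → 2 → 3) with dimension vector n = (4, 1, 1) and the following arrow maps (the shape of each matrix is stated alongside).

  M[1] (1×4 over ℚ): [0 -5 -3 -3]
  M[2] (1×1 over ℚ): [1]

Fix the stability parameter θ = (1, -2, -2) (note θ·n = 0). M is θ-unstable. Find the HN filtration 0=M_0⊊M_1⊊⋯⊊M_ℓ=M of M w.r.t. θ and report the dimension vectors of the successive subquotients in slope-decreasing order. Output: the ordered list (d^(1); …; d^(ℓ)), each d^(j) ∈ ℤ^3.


Via rank(M_{q-1}∘⋯∘M_p): M ≅ I[1,1]^3, I[1,3].
μ_θ-semistable layers: μ^(1)=1; μ^(2)=-1

((3, 0, 0); (1, 1, 1))


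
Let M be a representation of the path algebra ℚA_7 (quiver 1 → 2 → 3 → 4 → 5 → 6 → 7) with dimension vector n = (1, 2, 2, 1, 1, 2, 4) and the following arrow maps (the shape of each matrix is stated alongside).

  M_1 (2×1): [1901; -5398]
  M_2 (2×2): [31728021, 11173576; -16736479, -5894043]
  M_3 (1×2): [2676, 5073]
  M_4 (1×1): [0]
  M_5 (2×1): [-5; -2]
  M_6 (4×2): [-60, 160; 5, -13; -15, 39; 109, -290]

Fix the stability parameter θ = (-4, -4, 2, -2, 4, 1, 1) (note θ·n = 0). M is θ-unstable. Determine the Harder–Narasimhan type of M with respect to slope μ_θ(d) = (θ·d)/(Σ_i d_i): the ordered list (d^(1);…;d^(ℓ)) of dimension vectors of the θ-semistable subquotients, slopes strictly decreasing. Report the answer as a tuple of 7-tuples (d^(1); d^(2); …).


Interval decomposition of M: I[1,4], I[2,3], I[5,7], I[6,7], I[7,7]^2.
HN type (ℓ=4): μ^(1)=2; μ^(2)=1; μ^(3)=0; μ^(4)=-4

((0, 0, 1, 0, 1, 1, 1); (0, 0, 0, 0, 0, 1, 3); (0, 0, 1, 1, 0, 0, 0); (1, 2, 0, 0, 0, 0, 0))


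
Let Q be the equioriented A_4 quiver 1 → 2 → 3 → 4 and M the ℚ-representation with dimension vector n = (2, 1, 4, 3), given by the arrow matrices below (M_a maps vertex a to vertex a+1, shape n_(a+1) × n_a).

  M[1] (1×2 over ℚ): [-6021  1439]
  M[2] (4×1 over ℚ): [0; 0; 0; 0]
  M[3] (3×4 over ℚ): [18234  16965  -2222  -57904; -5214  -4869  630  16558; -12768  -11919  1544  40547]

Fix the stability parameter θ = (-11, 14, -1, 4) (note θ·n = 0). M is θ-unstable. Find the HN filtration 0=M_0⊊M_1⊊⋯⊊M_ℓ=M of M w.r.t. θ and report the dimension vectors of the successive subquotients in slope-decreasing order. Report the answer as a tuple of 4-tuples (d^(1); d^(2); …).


Interval decomposition of M: I[1,1], I[1,2], I[3,3], I[3,4]^3.
HN type (ℓ=4): μ^(1)=14; μ^(2)=4; μ^(3)=-1; μ^(4)=-11

((0, 1, 0, 0); (0, 0, 0, 3); (0, 0, 4, 0); (2, 0, 0, 0))


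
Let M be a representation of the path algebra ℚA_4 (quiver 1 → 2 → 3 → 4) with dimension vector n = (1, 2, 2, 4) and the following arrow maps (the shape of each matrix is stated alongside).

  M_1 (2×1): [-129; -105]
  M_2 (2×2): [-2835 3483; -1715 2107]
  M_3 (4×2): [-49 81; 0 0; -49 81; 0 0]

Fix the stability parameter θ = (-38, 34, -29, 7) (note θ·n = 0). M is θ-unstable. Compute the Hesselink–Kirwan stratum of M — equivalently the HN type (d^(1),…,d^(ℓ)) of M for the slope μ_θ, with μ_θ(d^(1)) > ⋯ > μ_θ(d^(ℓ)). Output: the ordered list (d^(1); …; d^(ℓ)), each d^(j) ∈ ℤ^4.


Interval decomposition of M: I[1,2], I[2,3], I[3,4], I[4,4]^3.
HN type (ℓ=5): μ^(1)=34; μ^(2)=7; μ^(3)=5/2; μ^(4)=-29; μ^(5)=-38

((0, 1, 0, 0); (0, 0, 0, 4); (0, 1, 1, 0); (0, 0, 1, 0); (1, 0, 0, 0))


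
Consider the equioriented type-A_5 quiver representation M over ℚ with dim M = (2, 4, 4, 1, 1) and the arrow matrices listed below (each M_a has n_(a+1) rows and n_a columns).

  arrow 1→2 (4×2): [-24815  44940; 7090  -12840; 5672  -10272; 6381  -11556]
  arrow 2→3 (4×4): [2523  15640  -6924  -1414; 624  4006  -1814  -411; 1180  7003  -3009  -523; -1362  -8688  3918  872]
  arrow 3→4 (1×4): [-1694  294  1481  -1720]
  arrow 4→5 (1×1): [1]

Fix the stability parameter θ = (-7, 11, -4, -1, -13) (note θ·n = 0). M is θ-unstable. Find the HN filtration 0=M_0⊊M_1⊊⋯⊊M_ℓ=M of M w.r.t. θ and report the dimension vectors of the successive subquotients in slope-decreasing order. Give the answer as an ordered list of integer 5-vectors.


Interval decomposition of M: I[1,1], I[1,5], I[2,3]^3.
HN type (ℓ=3): μ^(1)=7/2; μ^(2)=-7/4; μ^(3)=-7

((0, 3, 3, 0, 0); (0, 1, 1, 1, 1); (2, 0, 0, 0, 0))


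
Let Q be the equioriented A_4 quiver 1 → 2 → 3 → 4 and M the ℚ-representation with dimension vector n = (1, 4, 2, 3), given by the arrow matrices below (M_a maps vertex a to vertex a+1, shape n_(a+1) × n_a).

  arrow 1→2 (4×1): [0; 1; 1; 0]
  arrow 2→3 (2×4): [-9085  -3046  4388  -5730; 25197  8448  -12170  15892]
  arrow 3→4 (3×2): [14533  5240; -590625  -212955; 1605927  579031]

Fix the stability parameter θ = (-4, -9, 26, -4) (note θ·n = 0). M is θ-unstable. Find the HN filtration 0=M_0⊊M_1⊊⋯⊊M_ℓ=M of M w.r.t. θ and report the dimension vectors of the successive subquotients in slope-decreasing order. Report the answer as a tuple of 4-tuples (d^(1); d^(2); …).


Barcode: M ≅ I[1,4], I[2,2]^2, I[2,4], I[4,4]. HN layers by μ_θ (4 steps, strictly decreasing):
  μ^(1)=11; μ^(2)=-4; μ^(3)=-13/2; μ^(4)=-9

((0, 0, 2, 2); (0, 0, 0, 1); (1, 1, 0, 0); (0, 3, 0, 0))


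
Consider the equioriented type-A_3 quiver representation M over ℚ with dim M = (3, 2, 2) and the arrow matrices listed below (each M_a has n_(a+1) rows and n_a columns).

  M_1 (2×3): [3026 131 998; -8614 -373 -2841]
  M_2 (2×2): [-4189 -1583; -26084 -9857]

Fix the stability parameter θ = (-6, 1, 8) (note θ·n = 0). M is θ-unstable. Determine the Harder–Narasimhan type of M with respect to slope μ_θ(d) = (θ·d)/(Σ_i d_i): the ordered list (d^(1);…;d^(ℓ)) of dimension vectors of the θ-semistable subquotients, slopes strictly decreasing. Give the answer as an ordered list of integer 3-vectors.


Barcode: M ≅ I[1,1], I[1,3]^2. HN layers by μ_θ (3 steps, strictly decreasing):
  μ^(1)=8; μ^(2)=1; μ^(3)=-6

((0, 0, 2); (0, 2, 0); (3, 0, 0))


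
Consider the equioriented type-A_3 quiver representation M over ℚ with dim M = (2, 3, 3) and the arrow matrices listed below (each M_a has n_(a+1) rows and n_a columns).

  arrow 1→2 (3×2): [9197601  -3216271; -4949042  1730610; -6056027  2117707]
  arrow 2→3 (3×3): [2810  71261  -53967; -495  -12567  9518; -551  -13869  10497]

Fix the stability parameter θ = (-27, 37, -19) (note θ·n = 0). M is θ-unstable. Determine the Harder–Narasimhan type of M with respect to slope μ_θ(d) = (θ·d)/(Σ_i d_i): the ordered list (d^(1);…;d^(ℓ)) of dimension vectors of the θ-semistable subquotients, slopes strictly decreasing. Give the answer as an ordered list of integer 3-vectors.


Interval decomposition of M: I[1,3]^2, I[2,3].
HN type (ℓ=2): μ^(1)=9; μ^(2)=-27

((0, 3, 3); (2, 0, 0))


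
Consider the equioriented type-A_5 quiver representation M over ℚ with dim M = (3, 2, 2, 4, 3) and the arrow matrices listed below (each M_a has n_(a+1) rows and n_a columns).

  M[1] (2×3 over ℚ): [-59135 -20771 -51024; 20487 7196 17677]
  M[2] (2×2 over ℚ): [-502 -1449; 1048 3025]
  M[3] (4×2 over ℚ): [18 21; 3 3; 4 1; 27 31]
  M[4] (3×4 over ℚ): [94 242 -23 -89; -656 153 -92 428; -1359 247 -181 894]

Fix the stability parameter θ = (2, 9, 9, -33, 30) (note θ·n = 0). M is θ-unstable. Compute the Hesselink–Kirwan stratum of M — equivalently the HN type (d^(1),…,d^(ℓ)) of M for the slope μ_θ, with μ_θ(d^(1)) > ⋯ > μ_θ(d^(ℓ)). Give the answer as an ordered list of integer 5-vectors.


Barcode: M ≅ I[1,1], I[1,5]^2, I[4,4], I[4,5]. HN layers by μ_θ (4 steps, strictly decreasing):
  μ^(1)=30; μ^(2)=2; μ^(3)=-13/4; μ^(4)=-33

((0, 0, 0, 0, 3); (1, 0, 0, 0, 0); (2, 2, 2, 2, 0); (0, 0, 0, 2, 0))


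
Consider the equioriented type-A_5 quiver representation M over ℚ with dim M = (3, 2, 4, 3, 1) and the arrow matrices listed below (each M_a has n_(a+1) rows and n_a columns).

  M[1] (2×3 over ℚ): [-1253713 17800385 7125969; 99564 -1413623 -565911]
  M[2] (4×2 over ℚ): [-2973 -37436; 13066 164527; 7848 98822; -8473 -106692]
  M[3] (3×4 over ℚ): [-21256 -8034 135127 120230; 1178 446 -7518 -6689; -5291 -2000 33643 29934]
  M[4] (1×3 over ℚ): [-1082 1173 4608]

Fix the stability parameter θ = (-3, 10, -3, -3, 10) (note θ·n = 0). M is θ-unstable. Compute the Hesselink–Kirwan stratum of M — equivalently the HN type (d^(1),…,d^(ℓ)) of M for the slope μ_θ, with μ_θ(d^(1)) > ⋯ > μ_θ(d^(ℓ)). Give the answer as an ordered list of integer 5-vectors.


Barcode: M ≅ I[1,1], I[1,3], I[1,5], I[3,4]^2. HN layers by μ_θ (4 steps, strictly decreasing):
  μ^(1)=10; μ^(2)=7/2; μ^(3)=4/3; μ^(4)=-3

((0, 0, 0, 0, 1); (0, 1, 1, 0, 0); (0, 1, 1, 1, 0); (3, 0, 2, 2, 0))


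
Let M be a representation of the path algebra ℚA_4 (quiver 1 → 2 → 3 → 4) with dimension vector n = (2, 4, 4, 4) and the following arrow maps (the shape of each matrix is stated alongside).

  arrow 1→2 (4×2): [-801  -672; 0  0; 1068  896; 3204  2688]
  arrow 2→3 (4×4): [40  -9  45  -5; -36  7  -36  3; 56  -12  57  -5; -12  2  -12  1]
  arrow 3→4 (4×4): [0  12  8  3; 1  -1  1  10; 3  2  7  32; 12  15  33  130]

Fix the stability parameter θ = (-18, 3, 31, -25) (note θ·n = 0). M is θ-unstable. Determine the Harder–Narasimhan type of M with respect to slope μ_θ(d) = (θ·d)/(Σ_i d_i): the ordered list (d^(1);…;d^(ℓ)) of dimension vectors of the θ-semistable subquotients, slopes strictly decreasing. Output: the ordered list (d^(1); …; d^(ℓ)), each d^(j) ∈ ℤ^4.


Interval decomposition of M: I[1,1], I[1,2], I[2,4]^3, I[3,4].
HN type (ℓ=2): μ^(1)=3; μ^(2)=-18

((0, 4, 4, 4); (2, 0, 0, 0))


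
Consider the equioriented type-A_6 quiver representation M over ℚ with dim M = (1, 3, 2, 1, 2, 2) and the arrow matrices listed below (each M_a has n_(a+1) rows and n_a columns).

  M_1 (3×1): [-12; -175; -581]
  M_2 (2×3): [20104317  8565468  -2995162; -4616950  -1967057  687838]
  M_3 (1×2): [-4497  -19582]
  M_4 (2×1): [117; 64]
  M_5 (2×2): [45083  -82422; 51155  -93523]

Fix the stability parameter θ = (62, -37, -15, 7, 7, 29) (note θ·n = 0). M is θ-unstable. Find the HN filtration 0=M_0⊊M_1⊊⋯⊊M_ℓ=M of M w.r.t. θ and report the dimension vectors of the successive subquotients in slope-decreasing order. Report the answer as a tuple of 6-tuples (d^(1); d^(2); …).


Barcode: M ≅ I[1,3], I[2,2], I[2,6], I[5,6]. HN layers by μ_θ (5 steps, strictly decreasing):
  μ^(1)=29; μ^(2)=7; μ^(3)=10/3; μ^(4)=-15; μ^(5)=-37

((0, 0, 0, 0, 0, 2); (0, 0, 0, 1, 2, 0); (1, 1, 1, 0, 0, 0); (0, 0, 1, 0, 0, 0); (0, 2, 0, 0, 0, 0))


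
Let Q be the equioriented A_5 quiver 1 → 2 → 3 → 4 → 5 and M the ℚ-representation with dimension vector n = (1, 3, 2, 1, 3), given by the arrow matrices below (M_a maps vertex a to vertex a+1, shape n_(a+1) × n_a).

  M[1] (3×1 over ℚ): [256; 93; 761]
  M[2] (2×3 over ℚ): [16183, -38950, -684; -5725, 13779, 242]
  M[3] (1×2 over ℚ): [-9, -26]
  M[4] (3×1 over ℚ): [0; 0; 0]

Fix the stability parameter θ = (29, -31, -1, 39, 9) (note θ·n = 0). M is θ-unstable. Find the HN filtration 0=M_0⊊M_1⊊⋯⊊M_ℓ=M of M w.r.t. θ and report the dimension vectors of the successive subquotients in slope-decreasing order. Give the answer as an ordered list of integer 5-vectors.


Barcode: M ≅ I[1,3], I[2,2], I[2,4], I[5,5]^3. HN layers by μ_θ (4 steps, strictly decreasing):
  μ^(1)=39; μ^(2)=9; μ^(3)=-1; μ^(4)=-31

((0, 0, 0, 1, 0); (0, 0, 0, 0, 3); (1, 1, 2, 0, 0); (0, 2, 0, 0, 0))


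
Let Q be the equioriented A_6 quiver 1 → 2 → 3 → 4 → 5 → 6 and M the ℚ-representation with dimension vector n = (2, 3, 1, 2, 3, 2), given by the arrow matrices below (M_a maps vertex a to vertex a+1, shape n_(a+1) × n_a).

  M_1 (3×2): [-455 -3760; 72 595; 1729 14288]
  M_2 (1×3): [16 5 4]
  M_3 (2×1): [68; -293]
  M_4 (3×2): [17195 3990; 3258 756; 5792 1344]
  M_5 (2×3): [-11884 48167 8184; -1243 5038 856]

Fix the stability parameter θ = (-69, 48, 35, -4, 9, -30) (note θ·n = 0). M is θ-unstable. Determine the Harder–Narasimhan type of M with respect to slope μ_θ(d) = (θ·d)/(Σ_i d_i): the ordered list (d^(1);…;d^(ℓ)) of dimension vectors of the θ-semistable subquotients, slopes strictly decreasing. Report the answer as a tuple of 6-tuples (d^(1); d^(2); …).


Via rank(M_{q-1}∘⋯∘M_p): M ≅ I[1,2], I[1,6], I[2,2], I[4,4], I[5,5], I[5,6].
μ_θ-semistable layers: μ^(1)=48; μ^(2)=58/5; μ^(3)=9; μ^(4)=-4; μ^(5)=-21/2; μ^(6)=-69

((0, 2, 0, 0, 0, 0); (0, 1, 1, 1, 1, 1); (0, 0, 0, 0, 1, 0); (0, 0, 0, 1, 0, 0); (0, 0, 0, 0, 1, 1); (2, 0, 0, 0, 0, 0))


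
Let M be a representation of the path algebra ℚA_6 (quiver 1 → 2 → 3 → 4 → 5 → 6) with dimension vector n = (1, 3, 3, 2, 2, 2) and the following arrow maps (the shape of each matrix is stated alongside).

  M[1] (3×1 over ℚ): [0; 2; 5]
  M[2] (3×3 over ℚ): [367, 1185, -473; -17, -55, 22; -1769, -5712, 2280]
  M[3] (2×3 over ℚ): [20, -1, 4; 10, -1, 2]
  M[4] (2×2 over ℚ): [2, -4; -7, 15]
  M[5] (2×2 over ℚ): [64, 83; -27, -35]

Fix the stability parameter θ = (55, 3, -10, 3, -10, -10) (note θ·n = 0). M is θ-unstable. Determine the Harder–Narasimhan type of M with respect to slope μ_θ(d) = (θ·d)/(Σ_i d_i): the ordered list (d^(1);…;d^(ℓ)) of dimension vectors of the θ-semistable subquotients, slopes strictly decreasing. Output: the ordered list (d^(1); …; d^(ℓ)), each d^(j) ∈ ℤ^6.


Interval decomposition of M: I[1,6], I[2,3], I[2,6].
HN type (ℓ=3): μ^(1)=31/6; μ^(2)=-7/2; μ^(3)=-24/5

((1, 1, 1, 1, 1, 1); (0, 1, 1, 0, 0, 0); (0, 1, 1, 1, 1, 1))


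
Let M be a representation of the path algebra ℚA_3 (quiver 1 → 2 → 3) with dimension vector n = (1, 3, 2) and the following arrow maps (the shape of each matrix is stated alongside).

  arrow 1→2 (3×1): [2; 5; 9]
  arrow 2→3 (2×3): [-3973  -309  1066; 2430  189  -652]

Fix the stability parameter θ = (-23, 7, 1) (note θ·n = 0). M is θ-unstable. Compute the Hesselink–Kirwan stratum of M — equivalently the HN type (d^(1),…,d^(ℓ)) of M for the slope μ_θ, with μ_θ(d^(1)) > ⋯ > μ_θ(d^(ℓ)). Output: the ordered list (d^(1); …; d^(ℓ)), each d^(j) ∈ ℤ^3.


Barcode: M ≅ I[1,3], I[2,2], I[2,3]. HN layers by μ_θ (3 steps, strictly decreasing):
  μ^(1)=7; μ^(2)=4; μ^(3)=-23

((0, 1, 0); (0, 2, 2); (1, 0, 0))


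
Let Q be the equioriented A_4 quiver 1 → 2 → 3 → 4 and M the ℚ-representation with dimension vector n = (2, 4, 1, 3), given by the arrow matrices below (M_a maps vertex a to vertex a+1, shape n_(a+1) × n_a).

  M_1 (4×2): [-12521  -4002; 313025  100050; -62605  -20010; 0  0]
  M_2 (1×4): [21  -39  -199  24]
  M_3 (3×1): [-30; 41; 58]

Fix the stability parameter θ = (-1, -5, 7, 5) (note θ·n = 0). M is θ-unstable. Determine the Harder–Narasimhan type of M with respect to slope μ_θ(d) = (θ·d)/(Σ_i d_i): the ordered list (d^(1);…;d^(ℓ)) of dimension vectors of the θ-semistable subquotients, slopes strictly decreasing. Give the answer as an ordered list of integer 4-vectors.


Barcode: M ≅ I[1,1], I[1,4], I[2,2]^3, I[4,4]^2. HN layers by μ_θ (5 steps, strictly decreasing):
  μ^(1)=6; μ^(2)=5; μ^(3)=-1; μ^(4)=-3; μ^(5)=-5

((0, 0, 1, 1); (0, 0, 0, 2); (1, 0, 0, 0); (1, 1, 0, 0); (0, 3, 0, 0))


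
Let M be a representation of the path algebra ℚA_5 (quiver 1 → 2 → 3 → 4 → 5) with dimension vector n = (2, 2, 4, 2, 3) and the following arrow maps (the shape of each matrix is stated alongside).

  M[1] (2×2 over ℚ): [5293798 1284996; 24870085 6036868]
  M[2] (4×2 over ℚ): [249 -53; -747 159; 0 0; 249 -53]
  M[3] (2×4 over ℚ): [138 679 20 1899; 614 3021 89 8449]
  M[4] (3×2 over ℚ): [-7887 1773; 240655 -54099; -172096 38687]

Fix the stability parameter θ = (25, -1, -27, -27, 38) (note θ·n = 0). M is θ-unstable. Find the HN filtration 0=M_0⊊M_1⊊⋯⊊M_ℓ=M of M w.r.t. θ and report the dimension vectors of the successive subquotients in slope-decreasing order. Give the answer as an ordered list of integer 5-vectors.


Barcode: M ≅ I[1,2], I[1,3], I[3,3], I[3,5]^2, I[5,5]. HN layers by μ_θ (4 steps, strictly decreasing):
  μ^(1)=38; μ^(2)=12; μ^(3)=-1; μ^(4)=-27

((0, 0, 0, 0, 3); (1, 1, 0, 0, 0); (1, 1, 1, 0, 0); (0, 0, 3, 2, 0))


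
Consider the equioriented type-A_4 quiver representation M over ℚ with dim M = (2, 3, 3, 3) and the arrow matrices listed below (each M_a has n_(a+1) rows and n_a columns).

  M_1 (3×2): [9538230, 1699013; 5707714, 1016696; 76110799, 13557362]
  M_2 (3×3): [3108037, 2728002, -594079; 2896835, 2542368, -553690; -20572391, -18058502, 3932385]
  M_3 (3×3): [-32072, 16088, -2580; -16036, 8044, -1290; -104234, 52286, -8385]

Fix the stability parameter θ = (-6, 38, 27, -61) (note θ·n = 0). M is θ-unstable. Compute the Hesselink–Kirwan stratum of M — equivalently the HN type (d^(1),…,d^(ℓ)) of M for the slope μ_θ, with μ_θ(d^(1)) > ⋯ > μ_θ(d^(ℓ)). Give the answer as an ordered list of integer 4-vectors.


Barcode: M ≅ I[1,3], I[1,4], I[2,3], I[4,4]^2. HN layers by μ_θ (4 steps, strictly decreasing):
  μ^(1)=65/2; μ^(2)=4/3; μ^(3)=-6; μ^(4)=-61

((0, 2, 2, 0); (0, 1, 1, 1); (2, 0, 0, 0); (0, 0, 0, 2))


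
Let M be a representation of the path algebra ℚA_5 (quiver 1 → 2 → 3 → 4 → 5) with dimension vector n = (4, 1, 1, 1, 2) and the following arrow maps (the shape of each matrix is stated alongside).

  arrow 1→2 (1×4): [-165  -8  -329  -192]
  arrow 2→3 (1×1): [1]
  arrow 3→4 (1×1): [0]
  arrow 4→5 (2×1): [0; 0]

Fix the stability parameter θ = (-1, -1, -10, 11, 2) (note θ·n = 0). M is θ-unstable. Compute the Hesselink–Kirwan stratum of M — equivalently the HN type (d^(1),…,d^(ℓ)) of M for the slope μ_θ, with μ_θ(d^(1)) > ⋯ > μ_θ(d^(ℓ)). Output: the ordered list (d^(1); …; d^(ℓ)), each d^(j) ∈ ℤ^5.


Barcode: M ≅ I[1,1]^3, I[1,3], I[4,4], I[5,5]^2. HN layers by μ_θ (4 steps, strictly decreasing):
  μ^(1)=11; μ^(2)=2; μ^(3)=-1; μ^(4)=-4

((0, 0, 0, 1, 0); (0, 0, 0, 0, 2); (3, 0, 0, 0, 0); (1, 1, 1, 0, 0))


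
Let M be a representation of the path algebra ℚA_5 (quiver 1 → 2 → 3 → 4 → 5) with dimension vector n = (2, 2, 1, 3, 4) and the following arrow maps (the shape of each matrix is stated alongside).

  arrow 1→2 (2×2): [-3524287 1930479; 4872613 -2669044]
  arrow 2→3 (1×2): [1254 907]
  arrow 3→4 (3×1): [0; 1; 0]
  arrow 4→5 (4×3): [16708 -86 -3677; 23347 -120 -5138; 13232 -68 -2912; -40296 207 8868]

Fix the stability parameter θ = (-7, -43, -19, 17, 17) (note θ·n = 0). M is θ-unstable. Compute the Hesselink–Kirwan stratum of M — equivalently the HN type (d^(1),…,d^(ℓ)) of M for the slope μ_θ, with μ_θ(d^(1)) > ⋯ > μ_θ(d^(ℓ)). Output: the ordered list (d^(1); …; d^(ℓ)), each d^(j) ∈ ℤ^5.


Via rank(M_{q-1}∘⋯∘M_p): M ≅ I[1,2], I[1,5], I[4,5]^2, I[5,5].
μ_θ-semistable layers: μ^(1)=17; μ^(2)=-19; μ^(3)=-25

((0, 0, 0, 3, 4); (0, 0, 1, 0, 0); (2, 2, 0, 0, 0))


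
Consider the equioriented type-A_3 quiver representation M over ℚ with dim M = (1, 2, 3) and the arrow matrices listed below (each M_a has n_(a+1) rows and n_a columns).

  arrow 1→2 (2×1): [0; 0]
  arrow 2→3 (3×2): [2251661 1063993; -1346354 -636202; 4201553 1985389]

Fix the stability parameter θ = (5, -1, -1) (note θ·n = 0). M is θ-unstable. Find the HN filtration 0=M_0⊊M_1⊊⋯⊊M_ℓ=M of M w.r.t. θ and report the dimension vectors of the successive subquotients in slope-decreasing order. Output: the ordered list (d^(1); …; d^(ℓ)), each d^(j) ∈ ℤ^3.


Via rank(M_{q-1}∘⋯∘M_p): M ≅ I[1,1], I[2,2], I[2,3], I[3,3]^2.
μ_θ-semistable layers: μ^(1)=5; μ^(2)=-1

((1, 0, 0); (0, 2, 3))


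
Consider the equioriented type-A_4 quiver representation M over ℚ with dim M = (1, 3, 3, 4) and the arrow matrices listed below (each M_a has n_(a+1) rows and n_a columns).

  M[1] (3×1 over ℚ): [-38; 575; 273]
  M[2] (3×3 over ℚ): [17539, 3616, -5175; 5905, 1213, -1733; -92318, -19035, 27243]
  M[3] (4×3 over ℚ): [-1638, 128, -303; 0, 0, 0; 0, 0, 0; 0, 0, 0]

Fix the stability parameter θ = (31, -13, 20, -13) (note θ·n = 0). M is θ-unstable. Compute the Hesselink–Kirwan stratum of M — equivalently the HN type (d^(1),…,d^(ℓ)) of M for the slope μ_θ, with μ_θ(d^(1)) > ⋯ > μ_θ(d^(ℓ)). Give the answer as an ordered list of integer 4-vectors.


Barcode: M ≅ I[1,3], I[2,3], I[2,4], I[4,4]^3. HN layers by μ_θ (4 steps, strictly decreasing):
  μ^(1)=20; μ^(2)=9; μ^(3)=7/2; μ^(4)=-13

((0, 0, 2, 0); (1, 1, 0, 0); (0, 0, 1, 1); (0, 2, 0, 3))


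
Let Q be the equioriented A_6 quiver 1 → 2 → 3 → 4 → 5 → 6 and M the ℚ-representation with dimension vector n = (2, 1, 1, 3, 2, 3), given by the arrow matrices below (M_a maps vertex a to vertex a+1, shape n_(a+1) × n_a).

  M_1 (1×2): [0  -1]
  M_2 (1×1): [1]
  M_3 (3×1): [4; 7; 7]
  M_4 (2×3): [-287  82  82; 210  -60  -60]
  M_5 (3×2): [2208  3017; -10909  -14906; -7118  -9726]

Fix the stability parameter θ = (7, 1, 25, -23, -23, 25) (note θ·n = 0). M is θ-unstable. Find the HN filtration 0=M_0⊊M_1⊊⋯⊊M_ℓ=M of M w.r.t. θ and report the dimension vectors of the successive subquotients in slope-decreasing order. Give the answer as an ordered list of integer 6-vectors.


Barcode: M ≅ I[1,1], I[1,4], I[4,4], I[4,6], I[5,6], I[6,6]. HN layers by μ_θ (4 steps, strictly decreasing):
  μ^(1)=25; μ^(2)=7; μ^(3)=5/2; μ^(4)=-23

((0, 0, 0, 0, 0, 3); (1, 0, 0, 0, 0, 0); (1, 1, 1, 1, 0, 0); (0, 0, 0, 2, 2, 0))


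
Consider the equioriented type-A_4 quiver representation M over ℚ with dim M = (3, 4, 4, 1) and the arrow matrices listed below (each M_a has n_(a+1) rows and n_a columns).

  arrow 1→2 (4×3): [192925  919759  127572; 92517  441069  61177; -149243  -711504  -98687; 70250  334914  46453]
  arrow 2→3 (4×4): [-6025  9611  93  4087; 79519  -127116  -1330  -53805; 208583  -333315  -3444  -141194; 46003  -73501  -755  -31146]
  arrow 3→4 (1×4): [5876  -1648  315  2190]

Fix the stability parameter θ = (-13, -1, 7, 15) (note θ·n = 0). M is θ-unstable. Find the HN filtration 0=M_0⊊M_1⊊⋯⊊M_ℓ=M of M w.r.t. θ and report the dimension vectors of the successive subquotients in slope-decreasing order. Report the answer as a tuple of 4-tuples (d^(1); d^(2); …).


Interval decomposition of M: I[1,3]^2, I[1,4], I[2,3].
HN type (ℓ=4): μ^(1)=15; μ^(2)=7; μ^(3)=-1; μ^(4)=-13

((0, 0, 0, 1); (0, 0, 4, 0); (0, 4, 0, 0); (3, 0, 0, 0))


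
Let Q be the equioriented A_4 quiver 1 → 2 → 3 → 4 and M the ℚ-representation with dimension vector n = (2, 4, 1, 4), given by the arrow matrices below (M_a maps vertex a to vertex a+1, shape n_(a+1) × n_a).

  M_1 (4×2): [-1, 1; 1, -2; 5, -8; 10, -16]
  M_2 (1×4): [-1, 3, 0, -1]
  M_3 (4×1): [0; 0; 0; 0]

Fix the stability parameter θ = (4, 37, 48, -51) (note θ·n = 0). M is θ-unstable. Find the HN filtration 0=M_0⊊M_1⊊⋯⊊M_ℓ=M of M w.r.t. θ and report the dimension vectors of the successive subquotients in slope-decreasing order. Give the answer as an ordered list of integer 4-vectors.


Interval decomposition of M: I[1,2], I[1,3], I[2,2]^2, I[4,4]^4.
HN type (ℓ=4): μ^(1)=48; μ^(2)=37; μ^(3)=4; μ^(4)=-51

((0, 0, 1, 0); (0, 4, 0, 0); (2, 0, 0, 0); (0, 0, 0, 4))


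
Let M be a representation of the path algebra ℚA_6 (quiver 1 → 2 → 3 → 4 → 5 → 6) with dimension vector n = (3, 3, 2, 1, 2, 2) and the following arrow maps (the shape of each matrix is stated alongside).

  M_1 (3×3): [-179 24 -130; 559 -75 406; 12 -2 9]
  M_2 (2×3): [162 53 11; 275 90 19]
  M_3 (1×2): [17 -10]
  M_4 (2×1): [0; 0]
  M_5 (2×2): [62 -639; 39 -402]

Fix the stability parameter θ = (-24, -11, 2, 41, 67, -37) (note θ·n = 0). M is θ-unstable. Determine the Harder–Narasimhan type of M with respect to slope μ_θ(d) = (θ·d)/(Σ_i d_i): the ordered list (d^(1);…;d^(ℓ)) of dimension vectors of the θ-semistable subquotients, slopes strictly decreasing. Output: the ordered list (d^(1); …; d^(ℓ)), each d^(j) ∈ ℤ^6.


Via rank(M_{q-1}∘⋯∘M_p): M ≅ I[1,2], I[1,3], I[1,4], I[5,6]^2.
μ_θ-semistable layers: μ^(1)=41; μ^(2)=15; μ^(3)=2; μ^(4)=-11; μ^(5)=-24

((0, 0, 0, 1, 0, 0); (0, 0, 0, 0, 2, 2); (0, 0, 2, 0, 0, 0); (0, 3, 0, 0, 0, 0); (3, 0, 0, 0, 0, 0))


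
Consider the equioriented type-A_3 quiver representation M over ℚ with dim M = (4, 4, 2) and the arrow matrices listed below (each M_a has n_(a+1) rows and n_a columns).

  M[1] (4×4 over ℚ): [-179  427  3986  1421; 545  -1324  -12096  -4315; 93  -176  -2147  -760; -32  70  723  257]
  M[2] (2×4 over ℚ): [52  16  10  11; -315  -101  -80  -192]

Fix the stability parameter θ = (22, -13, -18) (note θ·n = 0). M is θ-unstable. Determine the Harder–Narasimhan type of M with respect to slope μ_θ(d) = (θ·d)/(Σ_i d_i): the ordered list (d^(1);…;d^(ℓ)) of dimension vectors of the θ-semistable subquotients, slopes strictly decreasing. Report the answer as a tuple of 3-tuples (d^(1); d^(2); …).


Via rank(M_{q-1}∘⋯∘M_p): M ≅ I[1,2]^2, I[1,3]^2.
μ_θ-semistable layers: μ^(1)=9/2; μ^(2)=-3

((2, 2, 0); (2, 2, 2))


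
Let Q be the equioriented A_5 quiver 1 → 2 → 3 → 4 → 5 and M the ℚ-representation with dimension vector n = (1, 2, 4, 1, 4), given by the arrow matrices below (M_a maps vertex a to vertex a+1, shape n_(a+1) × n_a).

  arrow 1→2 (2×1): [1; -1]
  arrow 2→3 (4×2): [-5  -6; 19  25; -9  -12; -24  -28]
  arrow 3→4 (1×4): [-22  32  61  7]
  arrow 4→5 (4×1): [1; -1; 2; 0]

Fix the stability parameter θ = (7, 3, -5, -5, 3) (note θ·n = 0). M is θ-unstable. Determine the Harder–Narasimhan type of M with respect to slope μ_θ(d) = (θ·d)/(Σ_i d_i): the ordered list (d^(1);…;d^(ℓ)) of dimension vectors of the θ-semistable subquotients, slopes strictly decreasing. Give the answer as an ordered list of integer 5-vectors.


Barcode: M ≅ I[1,5], I[2,3], I[3,3]^2, I[5,5]^3. HN layers by μ_θ (4 steps, strictly decreasing):
  μ^(1)=3; μ^(2)=0; μ^(3)=-1; μ^(4)=-5

((0, 0, 0, 0, 4); (1, 1, 1, 1, 0); (0, 1, 1, 0, 0); (0, 0, 2, 0, 0))


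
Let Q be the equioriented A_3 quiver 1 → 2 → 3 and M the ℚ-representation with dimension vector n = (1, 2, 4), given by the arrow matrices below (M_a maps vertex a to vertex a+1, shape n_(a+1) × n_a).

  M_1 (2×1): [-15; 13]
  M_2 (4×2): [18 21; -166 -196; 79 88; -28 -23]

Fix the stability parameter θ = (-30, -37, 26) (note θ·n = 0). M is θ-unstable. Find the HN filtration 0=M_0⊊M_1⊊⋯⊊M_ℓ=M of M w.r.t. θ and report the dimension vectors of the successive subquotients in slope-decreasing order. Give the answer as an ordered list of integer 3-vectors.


Interval decomposition of M: I[1,3], I[2,3], I[3,3]^2.
HN type (ℓ=3): μ^(1)=26; μ^(2)=-67/2; μ^(3)=-37

((0, 0, 4); (1, 1, 0); (0, 1, 0))


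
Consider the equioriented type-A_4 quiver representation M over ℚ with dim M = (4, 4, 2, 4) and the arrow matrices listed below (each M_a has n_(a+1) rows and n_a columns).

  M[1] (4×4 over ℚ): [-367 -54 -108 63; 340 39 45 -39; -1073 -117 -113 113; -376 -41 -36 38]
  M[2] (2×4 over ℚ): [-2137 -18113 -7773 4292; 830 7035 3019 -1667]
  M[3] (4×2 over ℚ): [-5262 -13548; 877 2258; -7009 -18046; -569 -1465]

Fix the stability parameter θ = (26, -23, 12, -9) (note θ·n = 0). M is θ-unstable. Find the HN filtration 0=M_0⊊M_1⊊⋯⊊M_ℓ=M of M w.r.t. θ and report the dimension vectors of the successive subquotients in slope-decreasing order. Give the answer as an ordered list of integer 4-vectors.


Barcode: M ≅ I[1,2]^2, I[1,4]^2, I[4,4]^2. HN layers by μ_θ (2 steps, strictly decreasing):
  μ^(1)=3/2; μ^(2)=-9

((4, 4, 2, 2); (0, 0, 0, 2))


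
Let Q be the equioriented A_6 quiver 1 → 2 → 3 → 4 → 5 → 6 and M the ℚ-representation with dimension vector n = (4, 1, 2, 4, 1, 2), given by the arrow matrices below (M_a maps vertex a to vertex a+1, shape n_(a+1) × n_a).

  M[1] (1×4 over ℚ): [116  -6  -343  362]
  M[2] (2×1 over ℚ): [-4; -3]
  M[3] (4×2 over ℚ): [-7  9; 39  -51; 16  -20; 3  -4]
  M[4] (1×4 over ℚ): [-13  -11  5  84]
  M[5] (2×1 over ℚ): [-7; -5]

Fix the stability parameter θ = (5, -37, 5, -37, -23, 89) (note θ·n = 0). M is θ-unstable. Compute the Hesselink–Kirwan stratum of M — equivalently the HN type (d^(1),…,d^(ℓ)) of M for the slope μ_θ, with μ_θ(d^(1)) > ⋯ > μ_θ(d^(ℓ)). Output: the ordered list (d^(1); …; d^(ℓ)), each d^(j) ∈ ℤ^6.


Barcode: M ≅ I[1,1]^3, I[1,4], I[3,6], I[4,4]^2, I[6,6]. HN layers by μ_θ (5 steps, strictly decreasing):
  μ^(1)=89; μ^(2)=5; μ^(3)=-16; μ^(4)=-55/3; μ^(5)=-37

((0, 0, 0, 0, 0, 2); (3, 0, 0, 0, 0, 0); (1, 1, 1, 1, 0, 0); (0, 0, 1, 1, 1, 0); (0, 0, 0, 2, 0, 0))


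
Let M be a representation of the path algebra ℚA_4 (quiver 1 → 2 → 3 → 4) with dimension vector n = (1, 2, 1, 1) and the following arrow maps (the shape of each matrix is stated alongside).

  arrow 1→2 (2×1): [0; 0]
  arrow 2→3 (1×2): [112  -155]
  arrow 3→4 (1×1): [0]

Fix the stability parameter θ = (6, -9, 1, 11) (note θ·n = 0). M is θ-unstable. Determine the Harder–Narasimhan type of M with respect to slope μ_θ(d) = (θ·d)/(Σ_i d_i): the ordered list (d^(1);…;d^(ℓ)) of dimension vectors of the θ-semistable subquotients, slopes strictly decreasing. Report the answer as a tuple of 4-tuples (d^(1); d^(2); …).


Via rank(M_{q-1}∘⋯∘M_p): M ≅ I[1,1], I[2,2], I[2,3], I[4,4].
μ_θ-semistable layers: μ^(1)=11; μ^(2)=6; μ^(3)=1; μ^(4)=-9

((0, 0, 0, 1); (1, 0, 0, 0); (0, 0, 1, 0); (0, 2, 0, 0))


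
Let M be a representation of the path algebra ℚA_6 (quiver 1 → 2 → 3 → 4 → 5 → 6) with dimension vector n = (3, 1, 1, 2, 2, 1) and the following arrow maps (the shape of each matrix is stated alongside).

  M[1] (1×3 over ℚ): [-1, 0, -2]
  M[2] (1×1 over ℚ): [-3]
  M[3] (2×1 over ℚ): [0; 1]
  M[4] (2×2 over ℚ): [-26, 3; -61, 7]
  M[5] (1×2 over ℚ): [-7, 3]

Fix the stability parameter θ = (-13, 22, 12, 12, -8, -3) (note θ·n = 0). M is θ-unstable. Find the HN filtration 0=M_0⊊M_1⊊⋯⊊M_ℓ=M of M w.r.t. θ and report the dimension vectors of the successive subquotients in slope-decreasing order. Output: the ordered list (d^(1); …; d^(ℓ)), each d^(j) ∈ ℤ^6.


Via rank(M_{q-1}∘⋯∘M_p): M ≅ I[1,1]^2, I[1,5], I[4,6].
μ_θ-semistable layers: μ^(1)=19/2; μ^(2)=1/3; μ^(3)=-13

((0, 1, 1, 1, 1, 0); (0, 0, 0, 1, 1, 1); (3, 0, 0, 0, 0, 0))


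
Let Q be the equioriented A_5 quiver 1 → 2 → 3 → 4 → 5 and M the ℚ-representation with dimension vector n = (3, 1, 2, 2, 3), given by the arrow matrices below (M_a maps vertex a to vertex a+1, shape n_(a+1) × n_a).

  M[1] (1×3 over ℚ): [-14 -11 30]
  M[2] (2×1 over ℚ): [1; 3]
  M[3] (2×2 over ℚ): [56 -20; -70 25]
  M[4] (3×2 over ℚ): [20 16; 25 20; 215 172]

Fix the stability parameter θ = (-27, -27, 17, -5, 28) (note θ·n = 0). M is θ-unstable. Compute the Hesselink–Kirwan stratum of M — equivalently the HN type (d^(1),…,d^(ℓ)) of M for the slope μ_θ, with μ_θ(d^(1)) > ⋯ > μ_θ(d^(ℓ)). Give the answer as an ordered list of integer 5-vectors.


Barcode: M ≅ I[1,1]^2, I[1,4], I[3,3], I[4,5], I[5,5]^2. HN layers by μ_θ (5 steps, strictly decreasing):
  μ^(1)=28; μ^(2)=17; μ^(3)=6; μ^(4)=-5; μ^(5)=-27

((0, 0, 0, 0, 3); (0, 0, 1, 0, 0); (0, 0, 1, 1, 0); (0, 0, 0, 1, 0); (3, 1, 0, 0, 0))


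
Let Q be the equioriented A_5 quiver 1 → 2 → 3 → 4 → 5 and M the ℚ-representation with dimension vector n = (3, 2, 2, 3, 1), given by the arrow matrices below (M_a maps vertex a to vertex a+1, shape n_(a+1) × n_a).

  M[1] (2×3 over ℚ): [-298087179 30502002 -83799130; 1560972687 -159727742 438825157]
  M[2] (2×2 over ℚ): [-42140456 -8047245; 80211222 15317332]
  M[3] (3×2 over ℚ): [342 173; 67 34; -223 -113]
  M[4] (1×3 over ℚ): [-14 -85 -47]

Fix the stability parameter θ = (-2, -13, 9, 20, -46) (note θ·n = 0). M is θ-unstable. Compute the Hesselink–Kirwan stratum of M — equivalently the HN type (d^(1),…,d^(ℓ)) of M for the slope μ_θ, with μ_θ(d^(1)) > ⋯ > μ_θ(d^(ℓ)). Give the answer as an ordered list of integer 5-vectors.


Via rank(M_{q-1}∘⋯∘M_p): M ≅ I[1,1], I[1,4], I[1,5], I[4,4].
μ_θ-semistable layers: μ^(1)=20; μ^(2)=9; μ^(3)=-2; μ^(4)=-17/3; μ^(5)=-15/2

((0, 0, 0, 2, 0); (0, 0, 1, 0, 0); (1, 0, 0, 0, 0); (0, 0, 1, 1, 1); (2, 2, 0, 0, 0))


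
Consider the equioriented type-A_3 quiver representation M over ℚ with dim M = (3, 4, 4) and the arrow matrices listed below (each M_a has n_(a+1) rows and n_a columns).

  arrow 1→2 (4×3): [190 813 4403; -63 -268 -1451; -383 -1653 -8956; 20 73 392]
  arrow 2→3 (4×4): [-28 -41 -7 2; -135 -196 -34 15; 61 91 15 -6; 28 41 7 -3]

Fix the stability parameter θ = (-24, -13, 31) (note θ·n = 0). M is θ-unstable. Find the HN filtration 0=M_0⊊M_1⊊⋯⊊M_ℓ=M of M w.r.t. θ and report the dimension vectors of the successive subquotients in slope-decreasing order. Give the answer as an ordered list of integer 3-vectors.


Via rank(M_{q-1}∘⋯∘M_p): M ≅ I[1,2], I[1,3]^2, I[2,3], I[3,3].
μ_θ-semistable layers: μ^(1)=31; μ^(2)=-13; μ^(3)=-24

((0, 0, 4); (0, 4, 0); (3, 0, 0))


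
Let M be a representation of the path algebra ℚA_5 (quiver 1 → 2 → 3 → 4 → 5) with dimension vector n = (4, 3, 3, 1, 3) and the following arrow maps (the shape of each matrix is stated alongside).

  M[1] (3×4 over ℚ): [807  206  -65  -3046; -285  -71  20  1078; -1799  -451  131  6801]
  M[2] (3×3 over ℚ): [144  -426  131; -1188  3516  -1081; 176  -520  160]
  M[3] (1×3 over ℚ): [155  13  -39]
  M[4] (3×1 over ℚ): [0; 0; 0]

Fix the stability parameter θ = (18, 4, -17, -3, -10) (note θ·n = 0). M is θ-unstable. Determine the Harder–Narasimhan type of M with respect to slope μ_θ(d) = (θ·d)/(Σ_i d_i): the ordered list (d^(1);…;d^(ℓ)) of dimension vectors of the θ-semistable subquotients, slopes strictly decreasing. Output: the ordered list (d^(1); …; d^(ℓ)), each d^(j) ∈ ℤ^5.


Interval decomposition of M: I[1,1], I[1,2], I[1,3], I[1,4], I[3,3], I[5,5]^3.
HN type (ℓ=6): μ^(1)=18; μ^(2)=11; μ^(3)=5/3; μ^(4)=1/2; μ^(5)=-10; μ^(6)=-17

((1, 0, 0, 0, 0); (1, 1, 0, 0, 0); (1, 1, 1, 0, 0); (1, 1, 1, 1, 0); (0, 0, 0, 0, 3); (0, 0, 1, 0, 0))


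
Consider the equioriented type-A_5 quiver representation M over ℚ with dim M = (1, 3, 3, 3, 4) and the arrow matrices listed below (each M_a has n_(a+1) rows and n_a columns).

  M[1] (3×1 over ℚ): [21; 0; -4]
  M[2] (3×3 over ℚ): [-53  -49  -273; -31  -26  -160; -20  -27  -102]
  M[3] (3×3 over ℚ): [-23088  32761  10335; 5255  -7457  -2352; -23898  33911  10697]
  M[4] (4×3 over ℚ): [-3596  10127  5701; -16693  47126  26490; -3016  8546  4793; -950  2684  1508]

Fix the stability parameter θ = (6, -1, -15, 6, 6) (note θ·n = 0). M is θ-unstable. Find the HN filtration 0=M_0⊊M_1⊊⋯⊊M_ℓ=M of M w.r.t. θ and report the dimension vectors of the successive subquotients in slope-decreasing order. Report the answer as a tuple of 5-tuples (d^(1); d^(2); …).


Barcode: M ≅ I[1,5], I[2,5]^2, I[5,5]. HN layers by μ_θ (3 steps, strictly decreasing):
  μ^(1)=6; μ^(2)=-10/3; μ^(3)=-8

((0, 0, 0, 3, 4); (1, 1, 1, 0, 0); (0, 2, 2, 0, 0))


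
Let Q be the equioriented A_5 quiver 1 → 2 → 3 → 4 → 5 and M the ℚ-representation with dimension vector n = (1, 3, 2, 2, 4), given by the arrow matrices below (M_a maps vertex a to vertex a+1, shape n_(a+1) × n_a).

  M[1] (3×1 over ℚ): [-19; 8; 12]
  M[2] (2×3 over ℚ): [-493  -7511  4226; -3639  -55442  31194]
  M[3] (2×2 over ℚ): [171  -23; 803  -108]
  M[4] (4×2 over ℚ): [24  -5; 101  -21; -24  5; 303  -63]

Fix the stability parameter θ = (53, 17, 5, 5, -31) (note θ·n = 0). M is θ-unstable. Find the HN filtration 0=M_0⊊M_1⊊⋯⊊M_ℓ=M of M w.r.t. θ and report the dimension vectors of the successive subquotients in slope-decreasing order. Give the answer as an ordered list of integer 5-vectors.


Interval decomposition of M: I[1,5], I[2,2], I[2,5], I[5,5]^2.
HN type (ℓ=4): μ^(1)=17; μ^(2)=49/5; μ^(3)=-1; μ^(4)=-31

((0, 1, 0, 0, 0); (1, 1, 1, 1, 1); (0, 1, 1, 1, 1); (0, 0, 0, 0, 2))


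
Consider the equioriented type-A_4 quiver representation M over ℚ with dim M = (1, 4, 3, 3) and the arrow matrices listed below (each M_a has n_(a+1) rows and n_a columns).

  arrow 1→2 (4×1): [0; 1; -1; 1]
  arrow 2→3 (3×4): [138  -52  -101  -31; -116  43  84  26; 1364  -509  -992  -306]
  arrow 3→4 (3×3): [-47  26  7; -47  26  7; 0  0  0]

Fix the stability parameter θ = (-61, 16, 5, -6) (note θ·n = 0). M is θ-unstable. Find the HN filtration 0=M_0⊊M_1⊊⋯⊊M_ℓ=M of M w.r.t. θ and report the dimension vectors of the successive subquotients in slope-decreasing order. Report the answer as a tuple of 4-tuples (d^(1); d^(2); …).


Interval decomposition of M: I[1,4], I[2,2]^2, I[2,3], I[3,3], I[4,4]^2.
HN type (ℓ=5): μ^(1)=16; μ^(2)=21/2; μ^(3)=5; μ^(4)=-6; μ^(5)=-61

((0, 2, 0, 0); (0, 1, 1, 0); (0, 1, 2, 1); (0, 0, 0, 2); (1, 0, 0, 0))


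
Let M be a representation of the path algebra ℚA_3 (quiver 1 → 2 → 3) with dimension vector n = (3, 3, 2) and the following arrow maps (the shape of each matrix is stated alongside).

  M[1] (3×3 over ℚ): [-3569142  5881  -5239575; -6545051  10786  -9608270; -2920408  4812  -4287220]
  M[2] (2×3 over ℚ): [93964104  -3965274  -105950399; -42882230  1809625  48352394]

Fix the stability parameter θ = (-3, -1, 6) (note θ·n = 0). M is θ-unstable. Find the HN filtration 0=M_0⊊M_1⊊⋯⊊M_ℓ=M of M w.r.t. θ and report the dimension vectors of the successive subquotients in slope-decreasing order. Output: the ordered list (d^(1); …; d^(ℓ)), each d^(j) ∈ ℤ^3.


Barcode: M ≅ I[1,1], I[1,3]^2, I[2,2]. HN layers by μ_θ (3 steps, strictly decreasing):
  μ^(1)=6; μ^(2)=-1; μ^(3)=-3

((0, 0, 2); (0, 3, 0); (3, 0, 0))


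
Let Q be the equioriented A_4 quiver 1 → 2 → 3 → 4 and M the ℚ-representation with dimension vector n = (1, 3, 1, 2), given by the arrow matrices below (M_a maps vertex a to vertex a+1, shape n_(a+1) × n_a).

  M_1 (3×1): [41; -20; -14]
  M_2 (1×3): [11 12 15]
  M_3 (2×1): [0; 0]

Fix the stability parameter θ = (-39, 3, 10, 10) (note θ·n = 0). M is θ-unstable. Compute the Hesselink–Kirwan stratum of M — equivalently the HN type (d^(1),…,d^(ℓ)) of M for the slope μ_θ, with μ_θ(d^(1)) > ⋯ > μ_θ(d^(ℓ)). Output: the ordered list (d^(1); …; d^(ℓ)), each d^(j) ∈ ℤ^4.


Via rank(M_{q-1}∘⋯∘M_p): M ≅ I[1,3], I[2,2]^2, I[4,4]^2.
μ_θ-semistable layers: μ^(1)=10; μ^(2)=3; μ^(3)=-39

((0, 0, 1, 2); (0, 3, 0, 0); (1, 0, 0, 0))


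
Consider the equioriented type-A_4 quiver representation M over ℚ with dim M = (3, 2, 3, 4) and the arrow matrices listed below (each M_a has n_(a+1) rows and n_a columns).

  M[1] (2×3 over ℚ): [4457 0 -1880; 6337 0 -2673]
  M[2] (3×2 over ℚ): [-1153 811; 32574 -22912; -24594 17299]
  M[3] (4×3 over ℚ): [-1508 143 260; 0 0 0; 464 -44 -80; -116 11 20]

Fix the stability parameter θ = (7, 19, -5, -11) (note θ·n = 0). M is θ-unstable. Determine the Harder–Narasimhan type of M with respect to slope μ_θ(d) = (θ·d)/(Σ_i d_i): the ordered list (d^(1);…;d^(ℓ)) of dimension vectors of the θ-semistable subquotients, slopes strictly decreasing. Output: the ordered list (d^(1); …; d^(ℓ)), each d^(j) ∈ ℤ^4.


Via rank(M_{q-1}∘⋯∘M_p): M ≅ I[1,1], I[1,3], I[1,4], I[3,3], I[4,4]^3.
μ_θ-semistable layers: μ^(1)=7; μ^(2)=5/2; μ^(3)=-5; μ^(4)=-11

((2, 1, 1, 0); (1, 1, 1, 1); (0, 0, 1, 0); (0, 0, 0, 3))
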